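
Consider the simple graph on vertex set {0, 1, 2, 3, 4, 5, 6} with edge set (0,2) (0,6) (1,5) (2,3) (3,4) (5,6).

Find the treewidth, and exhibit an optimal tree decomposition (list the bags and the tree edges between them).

Treewidth 1.
Bags: B1 = {1, 5}  B2 = {5, 6}  B3 = {0, 6}  B4 = {0, 2}  B5 = {2, 3}  B6 = {3, 4}
Tree: B1–B2, B2–B3, B3–B4, B4–B5, B5–B6

Each bag holds 2 vertices, so the decomposition has width 1, which upper-bounds the treewidth. Since G has at least one edge (e.g. 1–5), it is not an edgeless graph, so tw(G) ≥ 1. Combining the bounds, tw(G) = 1.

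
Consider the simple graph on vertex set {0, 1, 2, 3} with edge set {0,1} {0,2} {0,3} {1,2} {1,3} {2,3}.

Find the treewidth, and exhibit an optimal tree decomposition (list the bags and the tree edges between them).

Treewidth 3.
One such decomposition:
Bags: B1 = {0, 1, 2, 3}
Tree: (single bag)

A single bag containing all 4 vertices is trivially a valid decomposition of width 3. For the lower bound, the 4 vertices {0, 1, 2, 3} are pairwise adjacent, and any tree decomposition puts a clique entirely inside one bag — forcing width ≥ 3. Hence tw(G) = 3 exactly.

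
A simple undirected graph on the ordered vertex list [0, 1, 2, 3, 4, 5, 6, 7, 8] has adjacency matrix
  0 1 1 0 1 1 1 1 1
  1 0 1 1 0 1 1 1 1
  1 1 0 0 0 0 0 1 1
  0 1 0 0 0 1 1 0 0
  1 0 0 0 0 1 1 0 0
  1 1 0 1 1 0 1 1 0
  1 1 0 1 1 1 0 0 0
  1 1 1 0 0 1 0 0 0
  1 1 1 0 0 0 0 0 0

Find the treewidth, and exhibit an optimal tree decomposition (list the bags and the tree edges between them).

Every bag has size at most 4, so the width is 4 − 1 = 3 and tw(G) ≤ 3. Conversely, {0, 1, 2, 8} is a clique of size 4, and the vertices of any clique must share a bag in every tree decomposition; so some bag has ≥ 4 vertices and tw(G) ≥ 3. The upper and lower bounds meet at 3, so that is the treewidth.

Treewidth 3.
One optimal decomposition is:
Bags: B1 = {1, 3, 5, 6}  B2 = {0, 1, 5, 6}  B3 = {0, 1, 5, 7}  B4 = {0, 1, 2, 7}  B5 = {0, 4, 5, 6}  B6 = {0, 1, 2, 8}
Tree: B1–B2, B2–B3, B3–B4, B2–B5, B4–B6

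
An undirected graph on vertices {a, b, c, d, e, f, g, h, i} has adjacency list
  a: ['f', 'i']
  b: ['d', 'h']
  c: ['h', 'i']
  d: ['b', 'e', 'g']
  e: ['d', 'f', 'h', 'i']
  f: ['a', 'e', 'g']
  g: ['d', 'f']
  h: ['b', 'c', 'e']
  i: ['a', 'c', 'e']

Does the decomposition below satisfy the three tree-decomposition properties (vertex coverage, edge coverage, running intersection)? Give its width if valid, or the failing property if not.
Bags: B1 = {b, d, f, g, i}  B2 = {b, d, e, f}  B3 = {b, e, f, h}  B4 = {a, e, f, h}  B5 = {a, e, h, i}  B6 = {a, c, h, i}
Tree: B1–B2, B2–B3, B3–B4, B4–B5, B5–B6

No — bags containing vertex i are not connected in the tree.

A tree decomposition must satisfy three properties: every vertex lies in some bag; for every edge, both endpoints lie together in some bag; and for every vertex, the bags containing it form a connected subtree. Here bags containing vertex i are not connected in the tree, so the decomposition is invalid.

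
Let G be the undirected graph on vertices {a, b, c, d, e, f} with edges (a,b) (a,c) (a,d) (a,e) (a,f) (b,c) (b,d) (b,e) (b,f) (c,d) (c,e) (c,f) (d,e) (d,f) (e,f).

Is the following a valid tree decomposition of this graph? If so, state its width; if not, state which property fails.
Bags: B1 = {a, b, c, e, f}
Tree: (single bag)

A tree decomposition must satisfy three properties: every vertex lies in some bag; for every edge, both endpoints lie together in some bag; and for every vertex, the bags containing it form a connected subtree. Here vertex d appears in no bag, so the decomposition is invalid.

No — vertex d appears in no bag.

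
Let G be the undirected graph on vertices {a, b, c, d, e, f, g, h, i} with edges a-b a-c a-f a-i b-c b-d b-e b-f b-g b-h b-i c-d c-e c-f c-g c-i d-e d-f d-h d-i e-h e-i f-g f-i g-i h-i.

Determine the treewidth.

4

A width-4 tree decomposition is:
Bags: B1 = {b, c, d, f, i}  B2 = {a, b, c, f, i}  B3 = {b, c, d, e, i}  B4 = {b, c, f, g, i}  B5 = {b, d, e, h, i}
Tree: B1–B2, B1–B3, B2–B4, B3–B5
Each bag holds 5 vertices, so the decomposition has width 4, which upper-bounds the treewidth. For the lower bound, the 5 vertices {b, d, e, h, i} are pairwise adjacent, and any tree decomposition puts a clique entirely inside one bag — forcing width ≥ 4. Therefore the treewidth is 4.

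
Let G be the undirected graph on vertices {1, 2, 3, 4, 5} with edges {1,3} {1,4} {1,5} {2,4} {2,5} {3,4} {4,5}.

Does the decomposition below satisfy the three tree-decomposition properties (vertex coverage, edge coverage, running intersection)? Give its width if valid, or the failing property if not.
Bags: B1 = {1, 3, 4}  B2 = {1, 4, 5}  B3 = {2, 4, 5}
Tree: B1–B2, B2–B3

Yes; width 2.

Checking the three conditions: (i) the bags cover all of {1, 2, 3, 4, 5}; (ii) for each edge, some bag contains both endpoints; (iii) the bags containing any fixed vertex form a subtree. All hold, so the decomposition is valid with width 3 − 1 = 2.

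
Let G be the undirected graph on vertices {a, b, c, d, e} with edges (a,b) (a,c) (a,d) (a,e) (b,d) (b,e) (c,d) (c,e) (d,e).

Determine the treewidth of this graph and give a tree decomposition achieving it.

Treewidth 3.
Bags: B1 = {a, c, d, e}  B2 = {a, b, d, e}
Tree: B1–B2

Every bag has size at most 4, so the width is 4 − 1 = 3 and tw(G) ≤ 3. On the other hand G contains the 4-clique {a, c, d, e}. A clique must lie in a single bag of any decomposition, so no decomposition can have width below 3. The upper and lower bounds meet at 3, so that is the treewidth.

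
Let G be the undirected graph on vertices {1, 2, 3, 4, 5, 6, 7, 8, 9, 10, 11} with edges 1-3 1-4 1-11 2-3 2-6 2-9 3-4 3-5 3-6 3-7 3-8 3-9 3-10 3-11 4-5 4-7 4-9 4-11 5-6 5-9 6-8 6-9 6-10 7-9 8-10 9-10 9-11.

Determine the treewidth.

A width-3 tree decomposition is:
Bags: B1 = {1, 3, 4, 11}  B2 = {3, 4, 9, 11}  B3 = {3, 4, 5, 9}  B4 = {3, 5, 6, 9}  B5 = {3, 6, 9, 10}  B6 = {2, 3, 6, 9}  B7 = {3, 4, 7, 9}  B8 = {3, 6, 8, 10}
Tree: B1–B2, B2–B3, B3–B4, B4–B5, B5–B6, B3–B7, B5–B8
The largest bag has 4 vertices, giving width 3; this decomposition certifies tw(G) ≤ 3. On the other hand G contains the 4-clique {3, 6, 8, 10}. A clique must lie in a single bag of any decomposition, so no decomposition can have width below 3. The upper and lower bounds meet at 3, so that is the treewidth.

3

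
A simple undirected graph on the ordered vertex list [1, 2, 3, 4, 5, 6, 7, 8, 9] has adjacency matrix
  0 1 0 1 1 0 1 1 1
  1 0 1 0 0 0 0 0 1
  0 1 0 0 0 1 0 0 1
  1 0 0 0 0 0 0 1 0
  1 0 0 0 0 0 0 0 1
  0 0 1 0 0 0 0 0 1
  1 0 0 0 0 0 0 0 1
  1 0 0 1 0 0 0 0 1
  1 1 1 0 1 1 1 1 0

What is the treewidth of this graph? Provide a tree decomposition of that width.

Each bag holds 3 vertices, so the decomposition has width 2, which upper-bounds the treewidth. On the other hand G contains the 3-clique {1, 8, 9}. A clique must lie in a single bag of any decomposition, so no decomposition can have width below 2. Combining the bounds, tw(G) = 2.

Treewidth 2.
One optimal decomposition is:
Bags: B1 = {1, 5, 9}  B2 = {1, 2, 9}  B3 = {1, 8, 9}  B4 = {2, 3, 9}  B5 = {1, 4, 8}  B6 = {3, 6, 9}  B7 = {1, 7, 9}
Tree: B1–B2, B2–B3, B2–B4, B3–B5, B4–B6, B2–B7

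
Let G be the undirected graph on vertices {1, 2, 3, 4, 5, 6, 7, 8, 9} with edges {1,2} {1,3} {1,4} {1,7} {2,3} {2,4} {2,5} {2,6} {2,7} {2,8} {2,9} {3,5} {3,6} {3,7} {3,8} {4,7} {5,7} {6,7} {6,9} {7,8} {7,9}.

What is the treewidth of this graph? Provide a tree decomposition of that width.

The largest bag has 4 vertices, giving width 3; this decomposition certifies tw(G) ≤ 3. On the other hand G contains the 4-clique {2, 6, 7, 9}. A clique must lie in a single bag of any decomposition, so no decomposition can have width below 3. Combining the bounds, tw(G) = 3.

Treewidth 3.
One optimal decomposition is:
Bags: B1 = {2, 3, 6, 7}  B2 = {2, 3, 7, 8}  B3 = {2, 6, 7, 9}  B4 = {1, 2, 3, 7}  B5 = {2, 3, 5, 7}  B6 = {1, 2, 4, 7}
Tree: B1–B2, B1–B3, B2–B4, B1–B5, B4–B6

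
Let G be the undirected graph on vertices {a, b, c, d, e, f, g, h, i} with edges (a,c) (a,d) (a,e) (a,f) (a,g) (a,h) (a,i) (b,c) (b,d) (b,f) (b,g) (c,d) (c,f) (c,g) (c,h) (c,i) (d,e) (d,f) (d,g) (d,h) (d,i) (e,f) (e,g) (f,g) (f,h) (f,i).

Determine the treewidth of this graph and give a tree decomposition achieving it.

Treewidth 4.
Bags: B1 = {a, c, d, f, i}  B2 = {a, c, d, f, h}  B3 = {a, c, d, f, g}  B4 = {b, c, d, f, g}  B5 = {a, d, e, f, g}
Tree: B1–B2, B2–B3, B3–B4, B3–B5

Each bag holds 5 vertices, so the decomposition has width 4, which upper-bounds the treewidth. For the lower bound, the 5 vertices {a, d, e, f, g} are pairwise adjacent, and any tree decomposition puts a clique entirely inside one bag — forcing width ≥ 4. Therefore the treewidth is 4.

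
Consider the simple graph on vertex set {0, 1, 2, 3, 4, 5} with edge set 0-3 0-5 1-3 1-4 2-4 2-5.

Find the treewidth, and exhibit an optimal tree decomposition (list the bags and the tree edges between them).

Treewidth 2.
Bags: B1 = {2, 4, 5}  B2 = {0, 4, 5}  B3 = {0, 3, 4}  B4 = {1, 3, 4}
Tree: B1–B2, B2–B3, B3–B4

Every bag has size at most 3, so the width is 3 − 1 = 2 and tw(G) ≤ 2. The edges 4–2–5–0–3–1–4 form a cycle, so G is not a tree and its treewidth is at least 2. The upper and lower bounds meet at 2, so that is the treewidth.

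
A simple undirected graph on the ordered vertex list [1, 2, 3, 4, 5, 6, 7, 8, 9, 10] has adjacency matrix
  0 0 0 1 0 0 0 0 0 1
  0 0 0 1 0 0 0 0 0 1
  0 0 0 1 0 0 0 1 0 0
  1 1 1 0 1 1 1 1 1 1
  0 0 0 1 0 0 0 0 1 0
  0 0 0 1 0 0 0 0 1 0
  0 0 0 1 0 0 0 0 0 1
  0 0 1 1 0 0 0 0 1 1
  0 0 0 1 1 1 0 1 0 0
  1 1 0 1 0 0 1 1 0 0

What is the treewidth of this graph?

A width-2 tree decomposition is:
Bags: B1 = {3, 4, 8}  B2 = {4, 8, 10}  B3 = {4, 8, 9}  B4 = {4, 7, 10}  B5 = {4, 5, 9}  B6 = {1, 4, 10}  B7 = {2, 4, 10}  B8 = {4, 6, 9}
Tree: B1–B2, B1–B3, B2–B4, B3–B5, B4–B6, B2–B7, B5–B8
The largest bag has 3 vertices, giving width 2; this decomposition certifies tw(G) ≤ 2. On the other hand G contains the 3-clique {3, 4, 8}. A clique must lie in a single bag of any decomposition, so no decomposition can have width below 2. Combining the bounds, tw(G) = 2.

2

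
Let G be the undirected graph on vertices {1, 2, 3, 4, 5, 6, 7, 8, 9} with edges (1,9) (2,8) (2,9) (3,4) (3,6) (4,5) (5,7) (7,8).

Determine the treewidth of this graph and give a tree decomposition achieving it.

Treewidth 1.
One such decomposition:
Bags: B1 = {3, 6}  B2 = {3, 4}  B3 = {4, 5}  B4 = {5, 7}  B5 = {7, 8}  B6 = {2, 8}  B7 = {2, 9}  B8 = {1, 9}
Tree: B1–B2, B2–B3, B3–B4, B4–B5, B5–B6, B6–B7, B7–B8

Each bag holds 2 vertices, so the decomposition has width 1, which upper-bounds the treewidth. Since G has at least one edge (e.g. 6–3), it is not an edgeless graph, so tw(G) ≥ 1. The upper and lower bounds meet at 1, so that is the treewidth.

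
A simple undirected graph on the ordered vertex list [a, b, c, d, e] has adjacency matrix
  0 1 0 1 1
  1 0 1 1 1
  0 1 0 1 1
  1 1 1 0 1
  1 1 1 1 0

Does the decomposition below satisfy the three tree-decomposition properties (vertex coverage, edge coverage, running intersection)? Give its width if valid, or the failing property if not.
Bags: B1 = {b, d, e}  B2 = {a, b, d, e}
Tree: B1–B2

No — vertex c appears in no bag.

A tree decomposition must satisfy three properties: every vertex lies in some bag; for every edge, both endpoints lie together in some bag; and for every vertex, the bags containing it form a connected subtree. Here vertex c appears in no bag, so the decomposition is invalid.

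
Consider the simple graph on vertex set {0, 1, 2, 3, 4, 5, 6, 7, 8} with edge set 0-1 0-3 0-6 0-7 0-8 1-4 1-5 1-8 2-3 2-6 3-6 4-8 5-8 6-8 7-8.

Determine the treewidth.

A width-2 tree decomposition is:
Bags: B1 = {0, 6, 8}  B2 = {0, 1, 8}  B3 = {1, 4, 8}  B4 = {0, 7, 8}  B5 = {1, 5, 8}  B6 = {0, 3, 6}  B7 = {2, 3, 6}
Tree: B1–B2, B2–B3, B1–B4, B3–B5, B1–B6, B6–B7
Every bag has size at most 3, so the width is 3 − 1 = 2 and tw(G) ≤ 2. For the lower bound, the 3 vertices {0, 1, 8} are pairwise adjacent, and any tree decomposition puts a clique entirely inside one bag — forcing width ≥ 2. Combining the bounds, tw(G) = 2.

2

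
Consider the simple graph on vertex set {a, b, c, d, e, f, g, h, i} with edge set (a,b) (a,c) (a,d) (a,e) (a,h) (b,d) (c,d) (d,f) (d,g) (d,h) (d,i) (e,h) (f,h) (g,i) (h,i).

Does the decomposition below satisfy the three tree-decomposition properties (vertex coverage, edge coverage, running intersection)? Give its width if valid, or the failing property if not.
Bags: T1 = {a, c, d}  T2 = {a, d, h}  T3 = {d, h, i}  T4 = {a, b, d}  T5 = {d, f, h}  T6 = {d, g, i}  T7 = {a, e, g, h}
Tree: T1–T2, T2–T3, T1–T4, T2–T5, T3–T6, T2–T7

No — bags containing vertex g are not connected in the tree.

A tree decomposition must satisfy three properties: every vertex lies in some bag; for every edge, both endpoints lie together in some bag; and for every vertex, the bags containing it form a connected subtree. Here bags containing vertex g are not connected in the tree, so the decomposition is invalid.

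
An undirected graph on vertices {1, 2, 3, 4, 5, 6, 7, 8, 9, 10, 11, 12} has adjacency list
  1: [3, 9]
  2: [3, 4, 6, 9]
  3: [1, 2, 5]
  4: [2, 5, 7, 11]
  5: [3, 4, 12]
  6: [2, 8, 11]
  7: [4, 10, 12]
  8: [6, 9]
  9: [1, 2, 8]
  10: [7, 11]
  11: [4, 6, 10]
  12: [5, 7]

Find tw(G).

A width-3 tree decomposition is:
Bags: B1 = {1, 3, 8, 9}  B2 = {2, 3, 8, 9}  B3 = {2, 3, 6, 8}  B4 = {2, 3, 5, 6}  B5 = {2, 4, 5, 6}  B6 = {4, 5, 6, 11}  B7 = {4, 5, 11, 12}  B8 = {4, 7, 11, 12}  B9 = {7, 10, 11, 12}
Tree: B1–B2, B2–B3, B3–B4, B4–B5, B5–B6, B6–B7, B7–B8, B8–B9
Each bag holds 4 vertices, so the decomposition has width 3, which upper-bounds the treewidth. For the lower bound: the 4 vertex sets {1,8,9}, {3}, {2}, {4,5,6,11} are disjoint, each induces a connected subgraph, and every pair is joined by at least one edge of G. Contracting each set to a single vertex therefore yields K_{4} as a minor, and since treewidth is minor-monotone, tw(G) ≥ tw(K_{4}) = 3. Combining the bounds, tw(G) = 3.

3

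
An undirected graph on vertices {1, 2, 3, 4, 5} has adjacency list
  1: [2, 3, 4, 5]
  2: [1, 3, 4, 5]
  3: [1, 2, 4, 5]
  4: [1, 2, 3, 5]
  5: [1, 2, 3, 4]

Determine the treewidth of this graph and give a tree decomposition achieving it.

Treewidth 4.
Bags: B1 = {1, 2, 3, 4, 5}
Tree: (single bag)

A single bag containing all 5 vertices is trivially a valid decomposition of width 4. On the other hand G contains the 5-clique {1, 2, 3, 4, 5}. A clique must lie in a single bag of any decomposition, so no decomposition can have width below 4. Therefore the treewidth is 4.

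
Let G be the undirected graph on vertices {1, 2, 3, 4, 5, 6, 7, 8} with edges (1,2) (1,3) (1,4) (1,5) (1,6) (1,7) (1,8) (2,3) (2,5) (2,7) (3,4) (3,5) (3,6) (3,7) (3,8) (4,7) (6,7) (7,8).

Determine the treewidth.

3

A width-3 tree decomposition is:
Bags: B1 = {1, 3, 4, 7}  B2 = {1, 3, 7, 8}  B3 = {1, 2, 3, 7}  B4 = {1, 2, 3, 5}  B5 = {1, 3, 6, 7}
Tree: B1–B2, B2–B3, B3–B4, B1–B5
The largest bag has 4 vertices, giving width 3; this decomposition certifies tw(G) ≤ 3. Conversely, {1, 2, 3, 5} is a clique of size 4, and the vertices of any clique must share a bag in every tree decomposition; so some bag has ≥ 4 vertices and tw(G) ≥ 3. Therefore the treewidth is 3.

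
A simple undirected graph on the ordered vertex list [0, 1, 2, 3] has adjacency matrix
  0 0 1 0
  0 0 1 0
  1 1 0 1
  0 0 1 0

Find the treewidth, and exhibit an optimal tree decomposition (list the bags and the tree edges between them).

Every bag has size at most 2, so the width is 2 − 1 = 1 and tw(G) ≤ 1. Since G has at least one edge (e.g. 0–2), it is not an edgeless graph, so tw(G) ≥ 1. Combining the bounds, tw(G) = 1.

Treewidth 1.
Bags: B1 = {0, 2}  B2 = {1, 2}  B3 = {2, 3}
Tree: B1–B2, B1–B3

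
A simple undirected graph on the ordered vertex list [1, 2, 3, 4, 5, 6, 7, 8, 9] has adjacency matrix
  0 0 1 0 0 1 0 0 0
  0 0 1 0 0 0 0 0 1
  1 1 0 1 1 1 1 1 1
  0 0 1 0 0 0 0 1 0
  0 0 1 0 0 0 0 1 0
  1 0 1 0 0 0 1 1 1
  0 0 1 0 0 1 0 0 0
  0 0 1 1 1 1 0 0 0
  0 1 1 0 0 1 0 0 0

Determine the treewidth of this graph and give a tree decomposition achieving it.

Treewidth 2.
One such decomposition:
Bags: B1 = {3, 6, 9}  B2 = {1, 3, 6}  B3 = {3, 6, 8}  B4 = {3, 4, 8}  B5 = {2, 3, 9}  B6 = {3, 5, 8}  B7 = {3, 6, 7}
Tree: B1–B2, B2–B3, B3–B4, B1–B5, B4–B6, B1–B7

Every bag has size at most 3, so the width is 3 − 1 = 2 and tw(G) ≤ 2. Conversely, {2, 3, 9} is a clique of size 3, and the vertices of any clique must share a bag in every tree decomposition; so some bag has ≥ 3 vertices and tw(G) ≥ 2. Therefore the treewidth is 2.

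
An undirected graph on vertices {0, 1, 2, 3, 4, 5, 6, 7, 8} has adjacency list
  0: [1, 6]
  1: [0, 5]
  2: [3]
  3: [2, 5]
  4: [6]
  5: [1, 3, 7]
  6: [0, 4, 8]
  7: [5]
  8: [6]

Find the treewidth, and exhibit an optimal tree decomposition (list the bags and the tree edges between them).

Every bag has size at most 2, so the width is 2 − 1 = 1 and tw(G) ≤ 1. Any graph with an edge has treewidth ≥ 1, and G has the edge 0–1. Therefore the treewidth is 1.

Treewidth 1.
One such decomposition:
Bags: B1 = {0, 1}  B2 = {1, 5}  B3 = {3, 5}  B4 = {0, 6}  B5 = {2, 3}  B6 = {6, 8}  B7 = {5, 7}  B8 = {4, 6}
Tree: B1–B2, B2–B3, B1–B4, B3–B5, B4–B6, B3–B7, B4–B8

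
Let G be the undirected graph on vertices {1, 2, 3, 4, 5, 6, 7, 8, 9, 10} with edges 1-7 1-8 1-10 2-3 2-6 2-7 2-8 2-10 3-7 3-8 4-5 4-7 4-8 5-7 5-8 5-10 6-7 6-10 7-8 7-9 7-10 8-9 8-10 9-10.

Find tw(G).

3

A width-3 tree decomposition is:
Bags: B1 = {2, 7, 8, 10}  B2 = {5, 7, 8, 10}  B3 = {4, 5, 7, 8}  B4 = {2, 6, 7, 10}  B5 = {1, 7, 8, 10}  B6 = {7, 8, 9, 10}  B7 = {2, 3, 7, 8}
Tree: B1–B2, B2–B3, B1–B4, B1–B5, B2–B6, B1–B7
Each bag holds 4 vertices, so the decomposition has width 3, which upper-bounds the treewidth. On the other hand G contains the 4-clique {1, 7, 8, 10}. A clique must lie in a single bag of any decomposition, so no decomposition can have width below 3. Therefore the treewidth is 3.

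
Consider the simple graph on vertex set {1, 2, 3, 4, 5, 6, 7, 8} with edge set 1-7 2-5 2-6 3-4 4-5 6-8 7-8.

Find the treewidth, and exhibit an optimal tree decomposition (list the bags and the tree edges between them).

Each bag holds 2 vertices, so the decomposition has width 1, which upper-bounds the treewidth. Any graph with an edge has treewidth ≥ 1, and G has the edge 3–4. Therefore the treewidth is 1.

Treewidth 1.
Bags: B1 = {3, 4}  B2 = {4, 5}  B3 = {2, 5}  B4 = {2, 6}  B5 = {6, 8}  B6 = {7, 8}  B7 = {1, 7}
Tree: B1–B2, B2–B3, B3–B4, B4–B5, B5–B6, B6–B7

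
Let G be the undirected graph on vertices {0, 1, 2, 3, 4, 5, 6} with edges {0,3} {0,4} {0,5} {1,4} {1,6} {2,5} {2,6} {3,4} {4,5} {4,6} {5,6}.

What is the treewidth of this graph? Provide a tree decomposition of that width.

Treewidth 2.
One such decomposition:
Bags: B1 = {4, 5, 6}  B2 = {1, 4, 6}  B3 = {0, 4, 5}  B4 = {0, 3, 4}  B5 = {2, 5, 6}
Tree: B1–B2, B1–B3, B3–B4, B1–B5

Every bag has size at most 3, so the width is 3 − 1 = 2 and tw(G) ≤ 2. Conversely, {2, 5, 6} is a clique of size 3, and the vertices of any clique must share a bag in every tree decomposition; so some bag has ≥ 3 vertices and tw(G) ≥ 2. Therefore the treewidth is 2.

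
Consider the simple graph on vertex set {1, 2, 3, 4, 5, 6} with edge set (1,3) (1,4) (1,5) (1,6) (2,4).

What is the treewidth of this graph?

1

A width-1 tree decomposition is:
Bags: B1 = {1, 6}  B2 = {1, 4}  B3 = {1, 3}  B4 = {1, 5}  B5 = {2, 4}
Tree: B1–B2, B2–B3, B2–B4, B2–B5
The largest bag has 2 vertices, giving width 1; this decomposition certifies tw(G) ≤ 1. Any graph with an edge has treewidth ≥ 1, and G has the edge 6–1. Therefore the treewidth is 1.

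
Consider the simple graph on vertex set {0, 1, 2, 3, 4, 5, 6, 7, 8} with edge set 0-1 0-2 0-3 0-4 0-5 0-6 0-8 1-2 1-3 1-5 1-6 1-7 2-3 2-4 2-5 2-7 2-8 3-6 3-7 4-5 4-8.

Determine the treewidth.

A width-3 tree decomposition is:
Bags: B1 = {0, 2, 4, 5}  B2 = {0, 1, 2, 5}  B3 = {0, 1, 2, 3}  B4 = {0, 1, 3, 6}  B5 = {0, 2, 4, 8}  B6 = {1, 2, 3, 7}
Tree: B1–B2, B2–B3, B3–B4, B1–B5, B3–B6
Every bag has size at most 4, so the width is 4 − 1 = 3 and tw(G) ≤ 3. For the lower bound, the 4 vertices {0, 2, 4, 8} are pairwise adjacent, and any tree decomposition puts a clique entirely inside one bag — forcing width ≥ 3. Hence tw(G) = 3 exactly.

3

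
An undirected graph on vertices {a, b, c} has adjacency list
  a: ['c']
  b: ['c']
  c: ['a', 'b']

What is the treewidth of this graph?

1

A width-1 tree decomposition is:
Bags: B1 = {a, c}  B2 = {b, c}
Tree: B1–B2
Each bag holds 2 vertices, so the decomposition has width 1, which upper-bounds the treewidth. Since G has at least one edge (e.g. a–c), it is not an edgeless graph, so tw(G) ≥ 1. Hence tw(G) = 1 exactly.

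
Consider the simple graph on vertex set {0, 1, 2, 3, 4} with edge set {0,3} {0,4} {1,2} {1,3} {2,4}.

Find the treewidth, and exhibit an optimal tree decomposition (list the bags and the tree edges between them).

Every bag has size at most 3, so the width is 3 − 1 = 2 and tw(G) ≤ 2. For the lower bound, G contains the cycle 4–0–3–1–2–4, so G is not a forest; only forests have treewidth ≤ 1, hence tw(G) ≥ 2. Combining the bounds, tw(G) = 2.

Treewidth 2.
One optimal decomposition is:
Bags: B1 = {0, 3, 4}  B2 = {1, 3, 4}  B3 = {1, 2, 4}
Tree: B1–B2, B2–B3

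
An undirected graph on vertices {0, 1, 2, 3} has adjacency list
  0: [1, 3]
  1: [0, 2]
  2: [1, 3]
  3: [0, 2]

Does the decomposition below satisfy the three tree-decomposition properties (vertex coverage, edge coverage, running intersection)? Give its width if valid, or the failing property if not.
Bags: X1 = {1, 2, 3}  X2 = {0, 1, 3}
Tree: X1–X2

Vertex coverage: the bags together contain {0, 1, 2, 3}, the full vertex set. Edge coverage: each edge of G has both endpoints in at least one bag. Running intersection: for every vertex, the bags containing it form a connected subtree. All three properties hold, so this is a valid tree decomposition of width max|bag| − 1 = 2, and hence tw(G) ≤ 2.

Yes; width 2.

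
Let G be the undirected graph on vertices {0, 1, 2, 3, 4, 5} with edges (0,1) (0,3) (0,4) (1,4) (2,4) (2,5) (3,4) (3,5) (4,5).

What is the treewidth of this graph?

A width-2 tree decomposition is:
Bags: B1 = {3, 4, 5}  B2 = {0, 3, 4}  B3 = {2, 4, 5}  B4 = {0, 1, 4}
Tree: B1–B2, B1–B3, B2–B4
The largest bag has 3 vertices, giving width 2; this decomposition certifies tw(G) ≤ 2. On the other hand G contains the 3-clique {0, 1, 4}. A clique must lie in a single bag of any decomposition, so no decomposition can have width below 2. Combining the bounds, tw(G) = 2.

2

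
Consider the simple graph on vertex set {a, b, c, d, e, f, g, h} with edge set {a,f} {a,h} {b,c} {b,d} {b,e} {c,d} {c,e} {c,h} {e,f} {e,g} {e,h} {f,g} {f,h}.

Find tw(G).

2

A width-2 tree decomposition is:
Bags: B1 = {e, f, h}  B2 = {c, e, h}  B3 = {a, f, h}  B4 = {b, c, e}  B5 = {e, f, g}  B6 = {b, c, d}
Tree: B1–B2, B1–B3, B2–B4, B1–B5, B4–B6
Each bag holds 3 vertices, so the decomposition has width 2, which upper-bounds the treewidth. Conversely, {b, c, d} is a clique of size 3, and the vertices of any clique must share a bag in every tree decomposition; so some bag has ≥ 3 vertices and tw(G) ≥ 2. Combining the bounds, tw(G) = 2.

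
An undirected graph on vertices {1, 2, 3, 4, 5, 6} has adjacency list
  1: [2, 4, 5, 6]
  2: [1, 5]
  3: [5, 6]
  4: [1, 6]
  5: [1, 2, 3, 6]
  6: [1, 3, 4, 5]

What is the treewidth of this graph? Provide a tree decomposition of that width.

The largest bag has 3 vertices, giving width 2; this decomposition certifies tw(G) ≤ 2. Conversely, {1, 4, 6} is a clique of size 3, and the vertices of any clique must share a bag in every tree decomposition; so some bag has ≥ 3 vertices and tw(G) ≥ 2. The upper and lower bounds meet at 2, so that is the treewidth.

Treewidth 2.
Bags: B1 = {1, 5, 6}  B2 = {3, 5, 6}  B3 = {1, 2, 5}  B4 = {1, 4, 6}
Tree: B1–B2, B1–B3, B1–B4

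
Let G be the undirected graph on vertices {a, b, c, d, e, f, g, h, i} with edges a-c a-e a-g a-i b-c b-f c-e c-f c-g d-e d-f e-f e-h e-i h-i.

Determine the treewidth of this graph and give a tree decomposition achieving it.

Treewidth 2.
One optimal decomposition is:
Bags: B1 = {a, c, e}  B2 = {c, e, f}  B3 = {a, e, i}  B4 = {e, h, i}  B5 = {a, c, g}  B6 = {b, c, f}  B7 = {d, e, f}
Tree: B1–B2, B1–B3, B3–B4, B1–B5, B2–B6, B2–B7

The largest bag has 3 vertices, giving width 2; this decomposition certifies tw(G) ≤ 2. Conversely, {a, c, g} is a clique of size 3, and the vertices of any clique must share a bag in every tree decomposition; so some bag has ≥ 3 vertices and tw(G) ≥ 2. Combining the bounds, tw(G) = 2.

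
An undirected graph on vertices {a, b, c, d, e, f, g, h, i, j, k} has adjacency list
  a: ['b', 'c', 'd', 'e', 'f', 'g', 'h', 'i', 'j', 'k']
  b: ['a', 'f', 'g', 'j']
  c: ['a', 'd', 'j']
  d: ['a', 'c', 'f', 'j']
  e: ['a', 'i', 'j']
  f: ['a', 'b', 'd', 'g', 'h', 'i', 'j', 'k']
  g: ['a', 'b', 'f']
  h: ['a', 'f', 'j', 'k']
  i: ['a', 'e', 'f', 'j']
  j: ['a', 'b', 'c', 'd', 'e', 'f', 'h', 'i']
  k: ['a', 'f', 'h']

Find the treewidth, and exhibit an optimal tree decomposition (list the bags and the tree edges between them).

Every bag has size at most 4, so the width is 4 − 1 = 3 and tw(G) ≤ 3. On the other hand G contains the 4-clique {a, e, i, j}. A clique must lie in a single bag of any decomposition, so no decomposition can have width below 3. Hence tw(G) = 3 exactly.

Treewidth 3.
Bags: B1 = {a, f, i, j}  B2 = {a, d, f, j}  B3 = {a, f, h, j}  B4 = {a, b, f, j}  B5 = {a, b, f, g}  B6 = {a, c, d, j}  B7 = {a, e, i, j}  B8 = {a, f, h, k}
Tree: B1–B2, B1–B3, B1–B4, B4–B5, B2–B6, B1–B7, B3–B8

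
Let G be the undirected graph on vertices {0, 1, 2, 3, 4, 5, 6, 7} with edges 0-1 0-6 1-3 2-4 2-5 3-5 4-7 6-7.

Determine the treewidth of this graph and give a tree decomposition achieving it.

Treewidth 2.
One such decomposition:
Bags: B1 = {0, 1, 6}  B2 = {1, 6, 7}  B3 = {1, 4, 7}  B4 = {1, 2, 4}  B5 = {1, 2, 5}  B6 = {1, 3, 5}
Tree: B1–B2, B2–B3, B3–B4, B4–B5, B5–B6

The largest bag has 3 vertices, giving width 2; this decomposition certifies tw(G) ≤ 2. Since 1–0–6–7–4–2–5–3–1 is a cycle in G, G is not acyclic. Forests are exactly the graphs of treewidth ≤ 1, so tw(G) ≥ 2. Therefore the treewidth is 2.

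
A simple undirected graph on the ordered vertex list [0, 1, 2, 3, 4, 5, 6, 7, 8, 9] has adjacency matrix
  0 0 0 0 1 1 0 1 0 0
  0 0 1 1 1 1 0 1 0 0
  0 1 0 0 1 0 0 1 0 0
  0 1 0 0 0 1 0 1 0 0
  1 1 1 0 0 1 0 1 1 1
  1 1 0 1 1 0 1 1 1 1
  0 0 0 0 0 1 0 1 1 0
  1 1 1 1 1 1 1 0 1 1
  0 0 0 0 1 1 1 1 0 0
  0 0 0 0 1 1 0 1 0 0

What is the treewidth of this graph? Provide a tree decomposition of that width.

Every bag has size at most 4, so the width is 4 − 1 = 3 and tw(G) ≤ 3. On the other hand G contains the 4-clique {1, 2, 4, 7}. A clique must lie in a single bag of any decomposition, so no decomposition can have width below 3. Therefore the treewidth is 3.

Treewidth 3.
One such decomposition:
Bags: B1 = {4, 5, 7, 9}  B2 = {1, 4, 5, 7}  B3 = {1, 2, 4, 7}  B4 = {4, 5, 7, 8}  B5 = {5, 6, 7, 8}  B6 = {1, 3, 5, 7}  B7 = {0, 4, 5, 7}
Tree: B1–B2, B2–B3, B1–B4, B4–B5, B2–B6, B1–B7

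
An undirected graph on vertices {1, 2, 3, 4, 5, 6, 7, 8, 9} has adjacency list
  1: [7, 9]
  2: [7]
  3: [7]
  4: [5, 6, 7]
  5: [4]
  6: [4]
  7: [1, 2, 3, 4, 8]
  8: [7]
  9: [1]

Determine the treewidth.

1

A width-1 tree decomposition is:
Bags: B1 = {7, 8}  B2 = {4, 7}  B3 = {1, 7}  B4 = {2, 7}  B5 = {1, 9}  B6 = {3, 7}  B7 = {4, 5}  B8 = {4, 6}
Tree: B1–B2, B1–B3, B3–B4, B3–B5, B2–B6, B2–B7, B2–B8
Each bag holds 2 vertices, so the decomposition has width 1, which upper-bounds the treewidth. Any graph with an edge has treewidth ≥ 1, and G has the edge 8–7. The upper and lower bounds meet at 1, so that is the treewidth.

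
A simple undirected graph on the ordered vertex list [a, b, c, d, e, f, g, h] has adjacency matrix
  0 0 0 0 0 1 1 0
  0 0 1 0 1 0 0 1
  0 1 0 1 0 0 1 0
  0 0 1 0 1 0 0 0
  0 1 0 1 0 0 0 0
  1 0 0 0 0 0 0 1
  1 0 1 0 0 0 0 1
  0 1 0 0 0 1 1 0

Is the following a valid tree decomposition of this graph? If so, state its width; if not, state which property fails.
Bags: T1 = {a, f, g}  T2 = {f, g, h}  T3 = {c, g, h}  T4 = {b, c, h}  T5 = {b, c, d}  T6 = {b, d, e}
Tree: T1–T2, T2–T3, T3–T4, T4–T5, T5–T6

Yes; width 2.

Vertex coverage: the bags together contain {a, b, c, d, e, f, g, h}, the full vertex set. Edge coverage: each edge of G has both endpoints in at least one bag. Running intersection: for every vertex, the bags containing it form a connected subtree. All three properties hold, so this is a valid tree decomposition of width max|bag| − 1 = 2, and hence tw(G) ≤ 2.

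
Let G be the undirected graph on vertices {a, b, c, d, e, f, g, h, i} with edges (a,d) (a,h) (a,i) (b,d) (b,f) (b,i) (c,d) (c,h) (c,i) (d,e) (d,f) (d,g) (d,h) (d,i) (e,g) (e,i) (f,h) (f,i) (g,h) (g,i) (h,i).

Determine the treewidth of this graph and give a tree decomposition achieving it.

The largest bag has 4 vertices, giving width 3; this decomposition certifies tw(G) ≤ 3. On the other hand G contains the 4-clique {d, e, g, i}. A clique must lie in a single bag of any decomposition, so no decomposition can have width below 3. Combining the bounds, tw(G) = 3.

Treewidth 3.
One optimal decomposition is:
Bags: B1 = {b, d, f, i}  B2 = {d, f, h, i}  B3 = {c, d, h, i}  B4 = {a, d, h, i}  B5 = {d, g, h, i}  B6 = {d, e, g, i}
Tree: B1–B2, B2–B3, B2–B4, B3–B5, B5–B6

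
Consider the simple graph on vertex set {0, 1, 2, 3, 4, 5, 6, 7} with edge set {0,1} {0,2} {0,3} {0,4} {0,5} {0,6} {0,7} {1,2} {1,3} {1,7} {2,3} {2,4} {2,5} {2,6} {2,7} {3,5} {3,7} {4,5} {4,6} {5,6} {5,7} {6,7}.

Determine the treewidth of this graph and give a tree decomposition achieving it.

Every bag has size at most 5, so the width is 5 − 1 = 4 and tw(G) ≤ 4. On the other hand G contains the 5-clique {0, 1, 2, 3, 7}. A clique must lie in a single bag of any decomposition, so no decomposition can have width below 4. Hence tw(G) = 4 exactly.

Treewidth 4.
One optimal decomposition is:
Bags: B1 = {0, 2, 4, 5, 6}  B2 = {0, 2, 5, 6, 7}  B3 = {0, 2, 3, 5, 7}  B4 = {0, 1, 2, 3, 7}
Tree: B1–B2, B2–B3, B3–B4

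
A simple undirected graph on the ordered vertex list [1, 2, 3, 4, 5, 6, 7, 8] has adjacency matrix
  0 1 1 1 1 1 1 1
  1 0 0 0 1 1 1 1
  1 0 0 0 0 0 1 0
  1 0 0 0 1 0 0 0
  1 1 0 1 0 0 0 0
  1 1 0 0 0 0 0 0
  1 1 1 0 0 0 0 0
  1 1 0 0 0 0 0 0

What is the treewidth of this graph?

A width-2 tree decomposition is:
Bags: B1 = {1, 2, 7}  B2 = {1, 2, 8}  B3 = {1, 3, 7}  B4 = {1, 2, 5}  B5 = {1, 4, 5}  B6 = {1, 2, 6}
Tree: B1–B2, B1–B3, B1–B4, B4–B5, B4–B6
The largest bag has 3 vertices, giving width 2; this decomposition certifies tw(G) ≤ 2. Conversely, {1, 2, 8} is a clique of size 3, and the vertices of any clique must share a bag in every tree decomposition; so some bag has ≥ 3 vertices and tw(G) ≥ 2. Combining the bounds, tw(G) = 2.

2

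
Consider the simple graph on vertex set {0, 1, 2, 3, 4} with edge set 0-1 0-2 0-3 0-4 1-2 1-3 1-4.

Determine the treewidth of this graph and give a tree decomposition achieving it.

The largest bag has 3 vertices, giving width 2; this decomposition certifies tw(G) ≤ 2. Conversely, {0, 1, 2} is a clique of size 3, and the vertices of any clique must share a bag in every tree decomposition; so some bag has ≥ 3 vertices and tw(G) ≥ 2. Combining the bounds, tw(G) = 2.

Treewidth 2.
Bags: B1 = {0, 1, 4}  B2 = {0, 1, 3}  B3 = {0, 1, 2}
Tree: B1–B2, B2–B3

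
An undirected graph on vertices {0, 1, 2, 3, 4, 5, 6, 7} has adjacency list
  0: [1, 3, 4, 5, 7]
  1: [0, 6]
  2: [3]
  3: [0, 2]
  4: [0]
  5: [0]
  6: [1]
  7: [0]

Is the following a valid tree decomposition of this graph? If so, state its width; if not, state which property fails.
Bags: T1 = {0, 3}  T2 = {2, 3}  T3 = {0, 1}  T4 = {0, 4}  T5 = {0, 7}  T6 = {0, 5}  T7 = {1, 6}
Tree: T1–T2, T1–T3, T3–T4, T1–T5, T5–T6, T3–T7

Every vertex of G appears in some bag (union = {0, 1, 2, 3, 4, 5, 6, 7}); every edge is covered by a bag; and for each vertex v the set of bags containing v is connected in the bag tree. The decomposition is therefore valid. The largest bag has 2 vertices, so the width is 1.

Yes; width 1.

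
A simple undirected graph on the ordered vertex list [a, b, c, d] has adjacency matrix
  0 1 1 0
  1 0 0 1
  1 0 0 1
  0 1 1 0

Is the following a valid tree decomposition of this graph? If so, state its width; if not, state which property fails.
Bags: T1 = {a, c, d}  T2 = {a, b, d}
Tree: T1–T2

Yes; width 2.

Checking the three conditions: (i) the bags cover all of {a, b, c, d}; (ii) for each edge, some bag contains both endpoints; (iii) the bags containing any fixed vertex form a subtree. All hold, so the decomposition is valid with width 3 − 1 = 2.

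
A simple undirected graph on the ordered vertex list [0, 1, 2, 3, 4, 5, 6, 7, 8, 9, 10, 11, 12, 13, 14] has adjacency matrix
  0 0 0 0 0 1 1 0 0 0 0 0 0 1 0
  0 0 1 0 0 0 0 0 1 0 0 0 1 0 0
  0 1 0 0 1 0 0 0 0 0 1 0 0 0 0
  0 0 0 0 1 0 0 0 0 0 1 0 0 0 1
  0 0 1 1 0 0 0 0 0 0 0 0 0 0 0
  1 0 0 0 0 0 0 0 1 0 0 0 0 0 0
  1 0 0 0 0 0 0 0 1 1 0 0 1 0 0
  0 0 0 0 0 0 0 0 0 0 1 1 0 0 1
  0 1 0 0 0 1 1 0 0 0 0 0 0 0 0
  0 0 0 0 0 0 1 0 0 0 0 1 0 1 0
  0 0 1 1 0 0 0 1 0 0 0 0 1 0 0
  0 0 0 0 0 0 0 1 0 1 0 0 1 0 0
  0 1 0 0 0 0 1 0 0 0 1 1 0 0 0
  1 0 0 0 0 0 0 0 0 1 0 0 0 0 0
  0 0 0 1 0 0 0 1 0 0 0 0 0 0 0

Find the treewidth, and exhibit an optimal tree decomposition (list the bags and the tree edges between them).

Each bag holds 4 vertices, so the decomposition has width 3, which upper-bounds the treewidth. For the lower bound: the 4 vertex sets {3,4,14}, {7}, {10}, {1,2,11,12} are disjoint, each induces a connected subgraph, and every pair is joined by at least one edge of G. Contracting each set to a single vertex therefore yields K_{4} as a minor, and since treewidth is minor-monotone, tw(G) ≥ tw(K_{4}) = 3. The upper and lower bounds meet at 3, so that is the treewidth.

Treewidth 3.
One optimal decomposition is:
Bags: B1 = {3, 4, 7, 14}  B2 = {3, 4, 7, 10}  B3 = {2, 4, 7, 10}  B4 = {2, 7, 10, 11}  B5 = {2, 10, 11, 12}  B6 = {1, 2, 11, 12}  B7 = {1, 9, 11, 12}  B8 = {1, 6, 9, 12}  B9 = {1, 6, 8, 9}  B10 = {6, 8, 9, 13}  B11 = {0, 6, 8, 13}  B12 = {0, 5, 8, 13}
Tree: B1–B2, B2–B3, B3–B4, B4–B5, B5–B6, B6–B7, B7–B8, B8–B9, B9–B10, B10–B11, B11–B12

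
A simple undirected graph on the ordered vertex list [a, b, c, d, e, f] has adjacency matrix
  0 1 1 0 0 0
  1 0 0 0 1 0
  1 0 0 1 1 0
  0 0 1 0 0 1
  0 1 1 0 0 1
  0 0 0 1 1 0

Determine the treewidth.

2

A width-2 tree decomposition is:
Bags: B1 = {c, d, f}  B2 = {c, e, f}  B3 = {a, c, e}  B4 = {a, b, e}
Tree: B1–B2, B2–B3, B3–B4
Each bag holds 3 vertices, so the decomposition has width 2, which upper-bounds the treewidth. Since d–f–e–c–d is a cycle in G, G is not acyclic. Forests are exactly the graphs of treewidth ≤ 1, so tw(G) ≥ 2. The upper and lower bounds meet at 2, so that is the treewidth.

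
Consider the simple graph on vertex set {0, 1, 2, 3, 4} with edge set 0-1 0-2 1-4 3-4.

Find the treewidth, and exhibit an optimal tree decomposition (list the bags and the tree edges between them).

Treewidth 1.
Bags: B1 = {3, 4}  B2 = {1, 4}  B3 = {0, 1}  B4 = {0, 2}
Tree: B1–B2, B2–B3, B3–B4

Every bag has size at most 2, so the width is 2 − 1 = 1 and tw(G) ≤ 1. Since G has at least one edge (e.g. 3–4), it is not an edgeless graph, so tw(G) ≥ 1. The upper and lower bounds meet at 1, so that is the treewidth.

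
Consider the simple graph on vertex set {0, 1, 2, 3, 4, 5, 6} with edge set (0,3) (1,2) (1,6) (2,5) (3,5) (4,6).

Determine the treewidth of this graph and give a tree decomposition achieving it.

Every bag has size at most 2, so the width is 2 − 1 = 1 and tw(G) ≤ 1. Any graph with an edge has treewidth ≥ 1, and G has the edge 0–3. Combining the bounds, tw(G) = 1.

Treewidth 1.
One such decomposition:
Bags: B1 = {0, 3}  B2 = {3, 5}  B3 = {2, 5}  B4 = {1, 2}  B5 = {1, 6}  B6 = {4, 6}
Tree: B1–B2, B2–B3, B3–B4, B4–B5, B5–B6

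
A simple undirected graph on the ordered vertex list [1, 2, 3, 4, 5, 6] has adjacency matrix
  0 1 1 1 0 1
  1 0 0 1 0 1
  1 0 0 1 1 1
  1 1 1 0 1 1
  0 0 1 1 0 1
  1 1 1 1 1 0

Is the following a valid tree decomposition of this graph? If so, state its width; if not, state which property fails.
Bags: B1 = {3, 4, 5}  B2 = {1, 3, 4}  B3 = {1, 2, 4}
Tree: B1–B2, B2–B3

A tree decomposition must satisfy three properties: every vertex lies in some bag; for every edge, both endpoints lie together in some bag; and for every vertex, the bags containing it form a connected subtree. Here vertex 6 appears in no bag, so the decomposition is invalid.

No — vertex 6 appears in no bag.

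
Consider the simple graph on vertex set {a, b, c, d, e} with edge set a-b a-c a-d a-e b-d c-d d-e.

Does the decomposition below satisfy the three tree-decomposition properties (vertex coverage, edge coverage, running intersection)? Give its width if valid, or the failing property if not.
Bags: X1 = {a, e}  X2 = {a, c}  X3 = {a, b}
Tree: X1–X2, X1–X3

No — vertex d appears in no bag.

A tree decomposition must satisfy three properties: every vertex lies in some bag; for every edge, both endpoints lie together in some bag; and for every vertex, the bags containing it form a connected subtree. Here vertex d appears in no bag, so the decomposition is invalid.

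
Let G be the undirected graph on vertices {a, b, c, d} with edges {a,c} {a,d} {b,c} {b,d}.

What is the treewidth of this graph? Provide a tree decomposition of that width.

Treewidth 2.
One such decomposition:
Bags: B1 = {a, b, c}  B2 = {a, b, d}
Tree: B1–B2

Every bag has size at most 3, so the width is 3 − 1 = 2 and tw(G) ≤ 2. The edges b–c–a–d–b form a cycle, so G is not a tree and its treewidth is at least 2. The upper and lower bounds meet at 2, so that is the treewidth.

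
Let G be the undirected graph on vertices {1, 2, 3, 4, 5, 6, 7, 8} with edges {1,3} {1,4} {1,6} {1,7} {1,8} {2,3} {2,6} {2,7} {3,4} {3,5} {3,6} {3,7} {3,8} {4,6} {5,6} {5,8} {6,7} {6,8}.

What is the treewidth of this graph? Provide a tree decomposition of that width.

Treewidth 3.
Bags: B1 = {1, 3, 4, 6}  B2 = {1, 3, 6, 8}  B3 = {1, 3, 6, 7}  B4 = {3, 5, 6, 8}  B5 = {2, 3, 6, 7}
Tree: B1–B2, B2–B3, B2–B4, B3–B5

The largest bag has 4 vertices, giving width 3; this decomposition certifies tw(G) ≤ 3. Conversely, {1, 3, 6, 8} is a clique of size 4, and the vertices of any clique must share a bag in every tree decomposition; so some bag has ≥ 4 vertices and tw(G) ≥ 3. Combining the bounds, tw(G) = 3.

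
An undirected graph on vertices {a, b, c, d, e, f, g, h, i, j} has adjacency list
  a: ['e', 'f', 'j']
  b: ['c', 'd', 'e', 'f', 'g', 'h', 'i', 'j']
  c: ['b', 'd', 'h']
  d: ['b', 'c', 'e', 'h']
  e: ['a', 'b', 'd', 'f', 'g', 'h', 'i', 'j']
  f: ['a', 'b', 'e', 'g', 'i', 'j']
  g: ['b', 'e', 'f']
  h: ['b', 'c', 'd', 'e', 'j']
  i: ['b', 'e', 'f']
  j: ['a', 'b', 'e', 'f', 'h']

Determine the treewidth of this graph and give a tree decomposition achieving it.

Treewidth 3.
One optimal decomposition is:
Bags: B1 = {b, e, f, i}  B2 = {b, e, f, j}  B3 = {b, e, h, j}  B4 = {b, d, e, h}  B5 = {b, e, f, g}  B6 = {b, c, d, h}  B7 = {a, e, f, j}
Tree: B1–B2, B2–B3, B3–B4, B1–B5, B4–B6, B2–B7

Every bag has size at most 4, so the width is 4 − 1 = 3 and tw(G) ≤ 3. For the lower bound, the 4 vertices {a, e, f, j} are pairwise adjacent, and any tree decomposition puts a clique entirely inside one bag — forcing width ≥ 3. Combining the bounds, tw(G) = 3.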